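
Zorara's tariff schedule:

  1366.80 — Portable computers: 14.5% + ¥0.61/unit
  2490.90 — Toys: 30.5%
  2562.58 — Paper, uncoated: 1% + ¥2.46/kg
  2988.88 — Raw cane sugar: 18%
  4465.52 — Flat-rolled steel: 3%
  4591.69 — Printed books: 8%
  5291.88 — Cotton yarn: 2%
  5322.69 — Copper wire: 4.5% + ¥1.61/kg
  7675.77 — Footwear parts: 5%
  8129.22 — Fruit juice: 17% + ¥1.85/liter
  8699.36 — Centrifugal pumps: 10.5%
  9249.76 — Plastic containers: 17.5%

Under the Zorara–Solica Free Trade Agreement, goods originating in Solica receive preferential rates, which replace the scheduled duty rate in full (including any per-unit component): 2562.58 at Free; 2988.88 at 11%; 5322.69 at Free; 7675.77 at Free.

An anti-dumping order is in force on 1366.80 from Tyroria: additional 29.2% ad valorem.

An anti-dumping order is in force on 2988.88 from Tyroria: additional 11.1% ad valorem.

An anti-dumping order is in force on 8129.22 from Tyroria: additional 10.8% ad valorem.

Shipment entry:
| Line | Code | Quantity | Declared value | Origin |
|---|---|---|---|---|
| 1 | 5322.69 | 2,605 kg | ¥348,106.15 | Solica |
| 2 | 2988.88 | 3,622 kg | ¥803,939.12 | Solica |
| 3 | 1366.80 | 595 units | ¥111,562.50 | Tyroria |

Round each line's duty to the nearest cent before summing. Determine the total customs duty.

Line 1 (5322.69, Solica, 2,605 kg, ¥348,106.15):
Base rate for 5322.69 is 4.5% + ¥1.61/kg.
Origin Solica qualifies under the Zorara–Solica agreement and 5322.69 is covered: preferential rate Free applies instead.
Duty = ¥348,106.15 × 0% = ¥0.00.
Line 2 (2988.88, Solica, 3,622 kg, ¥803,939.12):
Base rate for 2988.88 is 18%.
Origin Solica qualifies under the Zorara–Solica agreement and 2988.88 is covered: preferential rate 11% applies instead.
The additional-duty order on 2988.88 targets Tyroria, not Solica; it does not apply.
Duty = ¥803,939.12 × 11% = ¥88,433.30.
Line 3 (1366.80, Tyroria, 595 units, ¥111,562.50):
Base rate for 1366.80 is 14.5% + ¥0.61/unit.
Additional duty on 1366.80 from Tyroria: +29.2%. Applied ad valorem rate: 14.5% + 29.2% = 43.7%.
Duty = ¥111,562.50 × 43.7% + 595 × ¥0.61 = ¥49,115.76.
Total = ¥0.00 + ¥88,433.30 + ¥49,115.76 = ¥137,549.06.

¥137,549.06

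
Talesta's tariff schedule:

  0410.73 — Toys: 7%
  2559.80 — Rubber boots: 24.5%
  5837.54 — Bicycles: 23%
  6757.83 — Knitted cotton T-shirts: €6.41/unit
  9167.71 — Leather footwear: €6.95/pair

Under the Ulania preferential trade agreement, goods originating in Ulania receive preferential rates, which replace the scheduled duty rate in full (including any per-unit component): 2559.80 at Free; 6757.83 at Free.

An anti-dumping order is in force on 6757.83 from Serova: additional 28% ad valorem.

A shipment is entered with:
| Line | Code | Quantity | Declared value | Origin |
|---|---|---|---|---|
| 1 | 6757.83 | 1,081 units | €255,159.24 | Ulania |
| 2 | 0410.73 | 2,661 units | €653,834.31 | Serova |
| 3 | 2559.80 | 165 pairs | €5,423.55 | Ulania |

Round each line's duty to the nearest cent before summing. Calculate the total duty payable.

Line 1 (6757.83, Ulania, 1,081 units, €255,159.24):
Base rate for 6757.83 is €6.41/unit.
Origin Ulania qualifies under the Talesta–Ulania agreement and 6757.83 is covered: preferential rate Free applies instead.
The additional-duty order on 6757.83 targets Serova, not Ulania; it does not apply.
Duty = €255,159.24 × 0% = €0.00.
Line 2 (0410.73, Serova, 2,661 units, €653,834.31):
Base rate for 0410.73 is 7%.
Duty = €653,834.31 × 7% = €45,768.40.
Line 3 (2559.80, Ulania, 165 pairs, €5,423.55):
Base rate for 2559.80 is 24.5%.
Origin Ulania qualifies under the Talesta–Ulania agreement and 2559.80 is covered: preferential rate Free applies instead.
Duty = €5,423.55 × 0% = €0.00.
Total = €0.00 + €45,768.40 + €0.00 = €45,768.40.

€45,768.40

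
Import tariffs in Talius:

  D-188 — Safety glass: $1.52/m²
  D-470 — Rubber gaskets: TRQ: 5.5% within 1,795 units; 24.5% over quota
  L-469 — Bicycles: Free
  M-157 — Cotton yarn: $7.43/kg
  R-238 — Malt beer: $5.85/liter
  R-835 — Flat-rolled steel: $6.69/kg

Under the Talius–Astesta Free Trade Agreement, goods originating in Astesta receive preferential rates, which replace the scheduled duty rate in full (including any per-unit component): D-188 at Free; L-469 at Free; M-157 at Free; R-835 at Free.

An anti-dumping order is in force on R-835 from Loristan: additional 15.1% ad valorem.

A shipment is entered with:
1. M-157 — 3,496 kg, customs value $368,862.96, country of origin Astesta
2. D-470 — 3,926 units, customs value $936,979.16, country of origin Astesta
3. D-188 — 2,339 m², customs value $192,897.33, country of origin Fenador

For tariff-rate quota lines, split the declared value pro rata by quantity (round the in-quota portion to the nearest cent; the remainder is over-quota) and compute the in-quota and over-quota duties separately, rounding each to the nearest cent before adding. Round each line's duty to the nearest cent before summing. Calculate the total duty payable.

$151,720.18

Line 1 (M-157, Astesta, 3,496 kg, $368,862.96):
Base rate for M-157 is $7.43/kg.
Origin Astesta qualifies under the Talius–Astesta agreement and M-157 is covered: preferential rate Free applies instead.
Duty = $368,862.96 × 0% = $0.00.
Line 2 (D-470, Astesta, 3,926 units, $936,979.16):
Code D-470 is under a tariff-rate quota (threshold 1,795 units). In-quota: 1,795 units at 5.5%; over-quota: 2,131 units at 24.5%.
Pro-rata value split: in-quota = $936,979.16 × 1,795/3,926 = $428,394.70; over-quota = $936,979.16 − $428,394.70 = $508,584.46.
In-quota duty = $428,394.70 × 5.5% = $23,561.71. Over-quota duty = $508,584.46 × 24.5% = $124,603.19.
Line duty = $23,561.71 + $124,603.19 = $148,164.90.
Line 3 (D-188, Fenador, 2,339 m², $192,897.33):
Base rate for D-188 is $1.52/m².
D-188 has an FTA preferential rate, but origin Fenador is not Astesta; base rate stands.
Duty = 2,339 × $1.52 = $3,555.28.
Total = $0.00 + $148,164.90 + $3,555.28 = $151,720.18.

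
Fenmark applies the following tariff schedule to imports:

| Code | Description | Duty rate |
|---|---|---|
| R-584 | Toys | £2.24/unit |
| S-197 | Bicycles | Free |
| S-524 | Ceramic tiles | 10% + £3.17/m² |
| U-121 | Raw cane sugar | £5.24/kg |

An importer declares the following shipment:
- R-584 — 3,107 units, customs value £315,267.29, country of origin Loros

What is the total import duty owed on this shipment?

Line 1 (R-584, Loros, 3,107 units, £315,267.29):
Base rate for R-584 is £2.24/unit.
Duty = 3,107 × £2.24 = £6,959.68.

£6,959.68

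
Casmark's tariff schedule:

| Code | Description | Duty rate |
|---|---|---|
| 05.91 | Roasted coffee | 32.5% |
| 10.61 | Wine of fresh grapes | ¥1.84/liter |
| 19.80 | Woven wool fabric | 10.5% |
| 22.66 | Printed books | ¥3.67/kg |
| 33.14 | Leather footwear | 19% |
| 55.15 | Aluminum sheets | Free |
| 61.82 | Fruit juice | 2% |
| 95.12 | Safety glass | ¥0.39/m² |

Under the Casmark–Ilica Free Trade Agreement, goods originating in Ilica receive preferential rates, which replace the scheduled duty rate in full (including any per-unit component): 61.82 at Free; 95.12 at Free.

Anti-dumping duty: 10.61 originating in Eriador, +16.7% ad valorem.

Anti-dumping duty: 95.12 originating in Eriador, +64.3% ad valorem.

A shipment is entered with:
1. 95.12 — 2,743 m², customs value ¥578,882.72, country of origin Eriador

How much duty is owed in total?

Line 1 (95.12, Eriador, 2,743 m², ¥578,882.72):
Base rate for 95.12 is ¥0.39/m².
95.12 has an FTA preferential rate, but origin Eriador is not Ilica; base rate stands.
Additional duty on 95.12 from Eriador: +64.3% ad valorem. Applied ad valorem rate = 64.3%.
Duty = ¥578,882.72 × 64.3% + 2,743 × ¥0.39 = ¥373,291.36.

¥373,291.36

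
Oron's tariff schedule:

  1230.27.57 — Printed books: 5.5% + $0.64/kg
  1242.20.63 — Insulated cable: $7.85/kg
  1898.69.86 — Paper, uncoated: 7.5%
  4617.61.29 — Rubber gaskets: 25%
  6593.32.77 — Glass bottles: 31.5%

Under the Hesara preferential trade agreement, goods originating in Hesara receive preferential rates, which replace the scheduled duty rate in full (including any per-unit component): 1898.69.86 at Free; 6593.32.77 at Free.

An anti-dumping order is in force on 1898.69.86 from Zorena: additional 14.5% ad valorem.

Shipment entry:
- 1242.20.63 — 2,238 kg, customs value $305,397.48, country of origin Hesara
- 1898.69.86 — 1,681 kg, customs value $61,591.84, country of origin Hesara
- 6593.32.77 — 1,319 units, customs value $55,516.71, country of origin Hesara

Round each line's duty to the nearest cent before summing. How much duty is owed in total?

$17,568.30

Line 1 (1242.20.63, Hesara, 2,238 kg, $305,397.48):
Base rate for 1242.20.63 is $7.85/kg.
Origin Hesara is the FTA partner but 1242.20.63 is not on the preference list; base rate stands.
Duty = 2,238 × $7.85 = $17,568.30.
Line 2 (1898.69.86, Hesara, 1,681 kg, $61,591.84):
Base rate for 1898.69.86 is 7.5%.
Origin Hesara qualifies under the Oron–Hesara agreement and 1898.69.86 is covered: preferential rate Free applies instead.
The additional-duty order on 1898.69.86 targets Zorena, not Hesara; it does not apply.
Duty = $61,591.84 × 0% = $0.00.
Line 3 (6593.32.77, Hesara, 1,319 units, $55,516.71):
Base rate for 6593.32.77 is 31.5%.
Origin Hesara qualifies under the Oron–Hesara agreement and 6593.32.77 is covered: preferential rate Free applies instead.
Duty = $55,516.71 × 0% = $0.00.
Total = $17,568.30 + $0.00 + $0.00 = $17,568.30.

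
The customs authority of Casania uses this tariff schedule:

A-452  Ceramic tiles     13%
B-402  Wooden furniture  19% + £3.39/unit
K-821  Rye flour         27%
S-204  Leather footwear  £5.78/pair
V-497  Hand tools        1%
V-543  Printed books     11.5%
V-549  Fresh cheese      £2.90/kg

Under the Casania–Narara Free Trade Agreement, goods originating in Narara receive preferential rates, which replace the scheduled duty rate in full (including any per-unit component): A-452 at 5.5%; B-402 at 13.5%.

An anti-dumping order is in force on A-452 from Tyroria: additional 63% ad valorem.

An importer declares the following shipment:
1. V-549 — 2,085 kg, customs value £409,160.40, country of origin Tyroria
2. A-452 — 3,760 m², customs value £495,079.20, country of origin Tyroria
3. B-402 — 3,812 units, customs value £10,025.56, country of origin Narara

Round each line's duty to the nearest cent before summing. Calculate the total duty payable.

Line 1 (V-549, Tyroria, 2,085 kg, £409,160.40):
Base rate for V-549 is £2.90/kg.
Duty = 2,085 × £2.90 = £6,046.50.
Line 2 (A-452, Tyroria, 3,760 m², £495,079.20):
Base rate for A-452 is 13%.
A-452 has an FTA preferential rate, but origin Tyroria is not Narara; base rate stands.
Additional duty on A-452 from Tyroria: +63%. Applied ad valorem rate: 13% + 63% = 76%.
Duty = £495,079.20 × 76% = £376,260.19.
Line 3 (B-402, Narara, 3,812 units, £10,025.56):
Base rate for B-402 is 19% + £3.39/unit.
Origin Narara qualifies under the Casania–Narara agreement and B-402 is covered: preferential rate 13.5% applies instead.
Duty = £10,025.56 × 13.5% = £1,353.45.
Total = £6,046.50 + £376,260.19 + £1,353.45 = £383,660.14.

£383,660.14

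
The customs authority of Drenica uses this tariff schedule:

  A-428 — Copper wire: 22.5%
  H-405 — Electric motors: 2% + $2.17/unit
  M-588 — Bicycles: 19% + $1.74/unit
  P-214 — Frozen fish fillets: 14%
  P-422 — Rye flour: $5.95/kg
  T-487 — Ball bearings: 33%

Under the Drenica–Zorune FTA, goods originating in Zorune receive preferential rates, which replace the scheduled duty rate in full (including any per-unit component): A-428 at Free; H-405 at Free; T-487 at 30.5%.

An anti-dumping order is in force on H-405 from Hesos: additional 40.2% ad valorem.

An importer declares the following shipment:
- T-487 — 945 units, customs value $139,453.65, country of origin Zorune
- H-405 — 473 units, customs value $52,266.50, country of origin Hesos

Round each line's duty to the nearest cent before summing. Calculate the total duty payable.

Line 1 (T-487, Zorune, 945 units, $139,453.65):
Base rate for T-487 is 33%.
Origin Zorune qualifies under the Drenica–Zorune agreement and T-487 is covered: preferential rate 30.5% applies instead.
Duty = $139,453.65 × 30.5% = $42,533.36.
Line 2 (H-405, Hesos, 473 units, $52,266.50):
Base rate for H-405 is 2% + $2.17/unit.
H-405 has an FTA preferential rate, but origin Hesos is not Zorune; base rate stands.
Additional duty on H-405 from Hesos: +40.2%. Applied ad valorem rate: 2% + 40.2% = 42.2%.
Duty = $52,266.50 × 42.2% + 473 × $2.17 = $23,082.87.
Total = $42,533.36 + $23,082.87 = $65,616.23.

$65,616.23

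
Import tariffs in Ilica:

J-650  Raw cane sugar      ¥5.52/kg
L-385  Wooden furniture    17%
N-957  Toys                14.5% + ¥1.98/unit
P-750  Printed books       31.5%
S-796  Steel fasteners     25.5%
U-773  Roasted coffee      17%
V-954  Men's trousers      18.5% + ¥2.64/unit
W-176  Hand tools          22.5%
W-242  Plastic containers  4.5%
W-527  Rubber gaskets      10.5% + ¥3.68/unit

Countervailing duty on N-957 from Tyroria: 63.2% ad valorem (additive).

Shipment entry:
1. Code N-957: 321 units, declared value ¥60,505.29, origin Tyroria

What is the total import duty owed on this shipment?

Line 1 (N-957, Tyroria, 321 units, ¥60,505.29):
Base rate for N-957 is 14.5% + ¥1.98/unit.
Additional duty on N-957 from Tyroria: +63.2%. Applied ad valorem rate: 14.5% + 63.2% = 77.7%.
Duty = ¥60,505.29 × 77.7% + 321 × ¥1.98 = ¥47,648.19.

¥47,648.19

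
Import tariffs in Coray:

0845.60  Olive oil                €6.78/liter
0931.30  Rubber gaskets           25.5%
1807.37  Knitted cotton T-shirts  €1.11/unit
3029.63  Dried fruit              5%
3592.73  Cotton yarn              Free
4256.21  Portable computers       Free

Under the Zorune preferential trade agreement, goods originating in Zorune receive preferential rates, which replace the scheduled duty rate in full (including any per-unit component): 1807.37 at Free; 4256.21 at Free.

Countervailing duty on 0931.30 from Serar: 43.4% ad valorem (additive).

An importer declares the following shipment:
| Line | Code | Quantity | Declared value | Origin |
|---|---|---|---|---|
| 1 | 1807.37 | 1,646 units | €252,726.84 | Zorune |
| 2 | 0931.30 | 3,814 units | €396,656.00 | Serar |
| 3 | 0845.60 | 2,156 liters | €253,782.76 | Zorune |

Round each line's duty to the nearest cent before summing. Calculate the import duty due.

€287,913.66

Line 1 (1807.37, Zorune, 1,646 units, €252,726.84):
Base rate for 1807.37 is €1.11/unit.
Origin Zorune qualifies under the Coray–Zorune agreement and 1807.37 is covered: preferential rate Free applies instead.
Duty = €252,726.84 × 0% = €0.00.
Line 2 (0931.30, Serar, 3,814 units, €396,656.00):
Base rate for 0931.30 is 25.5%.
Additional duty on 0931.30 from Serar: +43.4%. Applied ad valorem rate: 25.5% + 43.4% = 68.9%.
Duty = €396,656.00 × 68.9% = €273,295.98.
Line 3 (0845.60, Zorune, 2,156 liters, €253,782.76):
Base rate for 0845.60 is €6.78/liter.
Origin Zorune is the FTA partner but 0845.60 is not on the preference list; base rate stands.
Duty = 2,156 × €6.78 = €14,617.68.
Total = €0.00 + €273,295.98 + €14,617.68 = €287,913.66.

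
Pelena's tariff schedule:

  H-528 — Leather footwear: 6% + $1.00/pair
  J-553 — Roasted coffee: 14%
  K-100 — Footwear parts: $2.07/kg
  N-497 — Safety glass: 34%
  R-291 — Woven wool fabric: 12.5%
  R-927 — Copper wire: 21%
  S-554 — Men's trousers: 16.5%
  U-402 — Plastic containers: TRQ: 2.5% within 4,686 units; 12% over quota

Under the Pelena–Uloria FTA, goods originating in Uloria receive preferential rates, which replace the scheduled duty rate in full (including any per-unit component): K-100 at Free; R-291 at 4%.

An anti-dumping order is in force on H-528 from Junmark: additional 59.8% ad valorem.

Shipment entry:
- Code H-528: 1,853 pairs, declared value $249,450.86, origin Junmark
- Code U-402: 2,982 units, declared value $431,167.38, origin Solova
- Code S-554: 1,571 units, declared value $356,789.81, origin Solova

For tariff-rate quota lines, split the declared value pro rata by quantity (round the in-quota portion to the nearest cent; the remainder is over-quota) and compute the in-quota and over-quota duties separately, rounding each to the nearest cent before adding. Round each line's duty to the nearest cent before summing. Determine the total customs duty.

Line 1 (H-528, Junmark, 1,853 pairs, $249,450.86):
Base rate for H-528 is 6% + $1.00/pair.
Additional duty on H-528 from Junmark: +59.8%. Applied ad valorem rate: 6% + 59.8% = 65.8%.
Duty = $249,450.86 × 65.8% + 1,853 × $1.00 = $165,991.67.
Line 2 (U-402, Solova, 2,982 units, $431,167.38):
Code U-402 is under a tariff-rate quota (threshold 4,686 units). Quantity 2,982 units is within the quota, so the in-quota rate 2.5% applies to the full value.
Duty = $431,167.38 × 2.5% = $10,779.18.
Line 3 (S-554, Solova, 1,571 units, $356,789.81):
Base rate for S-554 is 16.5%.
Duty = $356,789.81 × 16.5% = $58,870.32.
Total = $165,991.67 + $10,779.18 + $58,870.32 = $235,641.17.

$235,641.17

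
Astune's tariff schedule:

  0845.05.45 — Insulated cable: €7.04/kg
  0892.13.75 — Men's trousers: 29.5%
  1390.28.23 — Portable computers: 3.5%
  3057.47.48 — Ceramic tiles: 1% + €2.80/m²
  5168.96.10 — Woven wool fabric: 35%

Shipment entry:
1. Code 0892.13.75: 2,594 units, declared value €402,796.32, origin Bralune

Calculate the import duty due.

€118,824.91

Line 1 (0892.13.75, Bralune, 2,594 units, €402,796.32):
Base rate for 0892.13.75 is 29.5%.
Duty = €402,796.32 × 29.5% = €118,824.91.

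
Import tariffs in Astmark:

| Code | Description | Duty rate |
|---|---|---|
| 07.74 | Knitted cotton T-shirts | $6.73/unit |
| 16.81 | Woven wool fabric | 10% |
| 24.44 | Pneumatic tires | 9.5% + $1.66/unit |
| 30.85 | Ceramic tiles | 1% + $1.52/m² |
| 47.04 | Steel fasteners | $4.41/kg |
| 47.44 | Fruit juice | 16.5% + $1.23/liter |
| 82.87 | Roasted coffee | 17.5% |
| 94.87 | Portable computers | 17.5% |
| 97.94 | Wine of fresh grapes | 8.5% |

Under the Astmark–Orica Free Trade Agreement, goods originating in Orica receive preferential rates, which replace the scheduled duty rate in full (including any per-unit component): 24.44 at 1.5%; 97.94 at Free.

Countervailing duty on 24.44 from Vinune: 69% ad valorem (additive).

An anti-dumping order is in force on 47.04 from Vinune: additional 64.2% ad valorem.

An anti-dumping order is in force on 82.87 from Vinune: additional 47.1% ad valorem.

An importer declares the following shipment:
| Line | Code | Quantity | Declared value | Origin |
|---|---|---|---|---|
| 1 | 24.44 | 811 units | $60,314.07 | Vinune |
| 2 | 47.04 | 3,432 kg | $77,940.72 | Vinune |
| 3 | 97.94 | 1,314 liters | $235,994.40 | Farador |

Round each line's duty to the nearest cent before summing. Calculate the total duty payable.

$133,925.38

Line 1 (24.44, Vinune, 811 units, $60,314.07):
Base rate for 24.44 is 9.5% + $1.66/unit.
24.44 has an FTA preferential rate, but origin Vinune is not Orica; base rate stands.
Additional duty on 24.44 from Vinune: +69%. Applied ad valorem rate: 9.5% + 69% = 78.5%.
Duty = $60,314.07 × 78.5% + 811 × $1.66 = $48,692.80.
Line 2 (47.04, Vinune, 3,432 kg, $77,940.72):
Base rate for 47.04 is $4.41/kg.
Additional duty on 47.04 from Vinune: +64.2% ad valorem. Applied ad valorem rate = 64.2%.
Duty = $77,940.72 × 64.2% + 3,432 × $4.41 = $65,173.06.
Line 3 (97.94, Farador, 1,314 liters, $235,994.40):
Base rate for 97.94 is 8.5%.
97.94 has an FTA preferential rate, but origin Farador is not Orica; base rate stands.
Duty = $235,994.40 × 8.5% = $20,059.52.
Total = $48,692.80 + $65,173.06 + $20,059.52 = $133,925.38.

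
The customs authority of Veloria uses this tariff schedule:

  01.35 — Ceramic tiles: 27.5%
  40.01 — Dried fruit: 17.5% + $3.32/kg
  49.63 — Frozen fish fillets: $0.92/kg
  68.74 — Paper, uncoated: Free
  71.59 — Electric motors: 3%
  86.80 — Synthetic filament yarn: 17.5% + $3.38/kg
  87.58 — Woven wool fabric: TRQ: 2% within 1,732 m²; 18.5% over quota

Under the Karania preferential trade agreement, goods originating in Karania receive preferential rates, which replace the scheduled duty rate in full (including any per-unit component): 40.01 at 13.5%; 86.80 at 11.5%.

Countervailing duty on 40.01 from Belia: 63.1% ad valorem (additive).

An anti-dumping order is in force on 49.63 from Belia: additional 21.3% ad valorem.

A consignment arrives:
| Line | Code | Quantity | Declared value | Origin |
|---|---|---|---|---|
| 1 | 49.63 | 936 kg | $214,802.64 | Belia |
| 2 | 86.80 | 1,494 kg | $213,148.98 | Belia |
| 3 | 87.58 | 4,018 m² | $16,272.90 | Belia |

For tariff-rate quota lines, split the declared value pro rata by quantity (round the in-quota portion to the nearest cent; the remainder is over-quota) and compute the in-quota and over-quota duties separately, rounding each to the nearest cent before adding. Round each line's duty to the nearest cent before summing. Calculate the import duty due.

Line 1 (49.63, Belia, 936 kg, $214,802.64):
Base rate for 49.63 is $0.92/kg.
Additional duty on 49.63 from Belia: +21.3% ad valorem. Applied ad valorem rate = 21.3%.
Duty = $214,802.64 × 21.3% + 936 × $0.92 = $46,614.08.
Line 2 (86.80, Belia, 1,494 kg, $213,148.98):
Base rate for 86.80 is 17.5% + $3.38/kg.
86.80 has an FTA preferential rate, but origin Belia is not Karania; base rate stands.
Duty = $213,148.98 × 17.5% + 1,494 × $3.38 = $42,350.79.
Line 3 (87.58, Belia, 4,018 m², $16,272.90):
Code 87.58 is under a tariff-rate quota (threshold 1,732 m²). In-quota: 1,732 m² at 2%; over-quota: 2,286 m² at 18.5%.
Pro-rata value split: in-quota = $16,272.90 × 1,732/4,018 = $7,014.60; over-quota = $16,272.90 − $7,014.60 = $9,258.30.
In-quota duty = $7,014.60 × 2% = $140.29. Over-quota duty = $9,258.30 × 18.5% = $1,712.79.
Line duty = $140.29 + $1,712.79 = $1,853.08.
Total = $46,614.08 + $42,350.79 + $1,853.08 = $90,817.95.

$90,817.95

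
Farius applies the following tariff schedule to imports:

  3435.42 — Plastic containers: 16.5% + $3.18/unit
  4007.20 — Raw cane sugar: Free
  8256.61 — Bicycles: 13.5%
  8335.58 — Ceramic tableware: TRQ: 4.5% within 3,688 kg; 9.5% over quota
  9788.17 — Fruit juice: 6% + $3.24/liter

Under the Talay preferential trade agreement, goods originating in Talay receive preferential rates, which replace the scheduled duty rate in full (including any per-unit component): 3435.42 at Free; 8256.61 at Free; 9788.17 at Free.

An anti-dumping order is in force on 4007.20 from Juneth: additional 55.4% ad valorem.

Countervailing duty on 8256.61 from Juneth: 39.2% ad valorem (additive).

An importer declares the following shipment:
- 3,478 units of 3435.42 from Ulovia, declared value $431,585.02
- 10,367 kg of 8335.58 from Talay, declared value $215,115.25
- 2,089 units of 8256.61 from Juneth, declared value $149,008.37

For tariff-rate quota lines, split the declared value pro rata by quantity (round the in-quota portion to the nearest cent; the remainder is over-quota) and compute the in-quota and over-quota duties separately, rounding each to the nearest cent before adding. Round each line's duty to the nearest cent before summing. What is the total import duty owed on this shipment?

$177,408.63

Line 1 (3435.42, Ulovia, 3,478 units, $431,585.02):
Base rate for 3435.42 is 16.5% + $3.18/unit.
3435.42 has an FTA preferential rate, but origin Ulovia is not Talay; base rate stands.
Duty = $431,585.02 × 16.5% + 3,478 × $3.18 = $82,271.57.
Line 2 (8335.58, Talay, 10,367 kg, $215,115.25):
Code 8335.58 is under a tariff-rate quota (threshold 3,688 kg). In-quota: 3,688 kg at 4.5%; over-quota: 6,679 kg at 9.5%.
Pro-rata value split: in-quota = $215,115.25 × 3,688/10,367 = $76,526.00; over-quota = $215,115.25 − $76,526.00 = $138,589.25.
In-quota duty = $76,526.00 × 4.5% = $3,443.67. Over-quota duty = $138,589.25 × 9.5% = $13,165.98.
Line duty = $3,443.67 + $13,165.98 = $16,609.65.
Line 3 (8256.61, Juneth, 2,089 units, $149,008.37):
Base rate for 8256.61 is 13.5%.
8256.61 has an FTA preferential rate, but origin Juneth is not Talay; base rate stands.
Additional duty on 8256.61 from Juneth: +39.2%. Applied ad valorem rate: 13.5% + 39.2% = 52.7%.
Duty = $149,008.37 × 52.7% = $78,527.41.
Total = $82,271.57 + $16,609.65 + $78,527.41 = $177,408.63.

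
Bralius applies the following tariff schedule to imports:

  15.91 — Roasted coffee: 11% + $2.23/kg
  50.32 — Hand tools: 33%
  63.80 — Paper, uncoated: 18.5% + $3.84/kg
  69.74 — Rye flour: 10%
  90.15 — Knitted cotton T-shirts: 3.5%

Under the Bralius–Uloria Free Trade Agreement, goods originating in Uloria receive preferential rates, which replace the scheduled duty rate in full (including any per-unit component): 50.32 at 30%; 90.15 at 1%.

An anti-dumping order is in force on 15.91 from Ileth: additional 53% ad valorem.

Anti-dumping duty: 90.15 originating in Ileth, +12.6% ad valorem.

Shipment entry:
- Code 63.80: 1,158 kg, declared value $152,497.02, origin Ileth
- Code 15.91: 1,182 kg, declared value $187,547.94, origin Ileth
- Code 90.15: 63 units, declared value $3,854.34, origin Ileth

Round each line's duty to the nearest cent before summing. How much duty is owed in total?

$155,945.76

Line 1 (63.80, Ileth, 1,158 kg, $152,497.02):
Base rate for 63.80 is 18.5% + $3.84/kg.
Duty = $152,497.02 × 18.5% + 1,158 × $3.84 = $32,658.67.
Line 2 (15.91, Ileth, 1,182 kg, $187,547.94):
Base rate for 15.91 is 11% + $2.23/kg.
Additional duty on 15.91 from Ileth: +53%. Applied ad valorem rate: 11% + 53% = 64%.
Duty = $187,547.94 × 64% + 1,182 × $2.23 = $122,666.54.
Line 3 (90.15, Ileth, 63 units, $3,854.34):
Base rate for 90.15 is 3.5%.
90.15 has an FTA preferential rate, but origin Ileth is not Uloria; base rate stands.
Additional duty on 90.15 from Ileth: +12.6%. Applied ad valorem rate: 3.5% + 12.6% = 16.1%.
Duty = $3,854.34 × 16.1% = $620.55.
Total = $32,658.67 + $122,666.54 + $620.55 = $155,945.76.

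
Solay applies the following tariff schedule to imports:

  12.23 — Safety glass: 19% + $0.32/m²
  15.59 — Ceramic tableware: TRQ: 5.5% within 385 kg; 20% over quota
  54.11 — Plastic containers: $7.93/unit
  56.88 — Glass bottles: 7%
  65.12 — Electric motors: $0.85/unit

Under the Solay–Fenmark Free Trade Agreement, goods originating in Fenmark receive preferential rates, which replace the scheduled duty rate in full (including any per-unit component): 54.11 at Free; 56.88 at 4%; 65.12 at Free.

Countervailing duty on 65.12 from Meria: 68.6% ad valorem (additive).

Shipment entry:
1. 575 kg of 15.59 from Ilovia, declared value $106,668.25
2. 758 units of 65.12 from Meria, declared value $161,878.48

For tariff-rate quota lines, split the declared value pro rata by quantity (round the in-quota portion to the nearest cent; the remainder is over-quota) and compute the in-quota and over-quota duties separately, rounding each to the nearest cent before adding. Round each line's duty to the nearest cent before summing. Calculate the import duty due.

$122,670.49

Line 1 (15.59, Ilovia, 575 kg, $106,668.25):
Code 15.59 is under a tariff-rate quota (threshold 385 kg). In-quota: 385 kg at 5.5%; over-quota: 190 kg at 20%.
Pro-rata value split: in-quota = $106,668.25 × 385/575 = $71,421.35; over-quota = $106,668.25 − $71,421.35 = $35,246.90.
In-quota duty = $71,421.35 × 5.5% = $3,928.17. Over-quota duty = $35,246.90 × 20% = $7,049.38.
Line duty = $3,928.17 + $7,049.38 = $10,977.55.
Line 2 (65.12, Meria, 758 units, $161,878.48):
Base rate for 65.12 is $0.85/unit.
65.12 has an FTA preferential rate, but origin Meria is not Fenmark; base rate stands.
Additional duty on 65.12 from Meria: +68.6% ad valorem. Applied ad valorem rate = 68.6%.
Duty = $161,878.48 × 68.6% + 758 × $0.85 = $111,692.94.
Total = $10,977.55 + $111,692.94 = $122,670.49.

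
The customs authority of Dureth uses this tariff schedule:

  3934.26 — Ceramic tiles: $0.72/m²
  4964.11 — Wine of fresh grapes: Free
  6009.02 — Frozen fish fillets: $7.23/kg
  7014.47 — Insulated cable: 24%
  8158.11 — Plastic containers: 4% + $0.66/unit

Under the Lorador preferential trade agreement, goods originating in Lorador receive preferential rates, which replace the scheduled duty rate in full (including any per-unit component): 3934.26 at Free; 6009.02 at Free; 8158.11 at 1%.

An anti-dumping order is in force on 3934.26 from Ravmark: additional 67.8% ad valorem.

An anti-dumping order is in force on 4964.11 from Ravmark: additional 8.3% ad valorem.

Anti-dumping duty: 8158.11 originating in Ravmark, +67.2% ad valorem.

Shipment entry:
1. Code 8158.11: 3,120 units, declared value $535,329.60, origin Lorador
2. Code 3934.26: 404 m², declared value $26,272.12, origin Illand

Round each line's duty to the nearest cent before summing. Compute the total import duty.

Line 1 (8158.11, Lorador, 3,120 units, $535,329.60):
Base rate for 8158.11 is 4% + $0.66/unit.
Origin Lorador qualifies under the Dureth–Lorador agreement and 8158.11 is covered: preferential rate 1% applies instead.
The additional-duty order on 8158.11 targets Ravmark, not Lorador; it does not apply.
Duty = $535,329.60 × 1% = $5,353.30.
Line 2 (3934.26, Illand, 404 m², $26,272.12):
Base rate for 3934.26 is $0.72/m².
3934.26 has an FTA preferential rate, but origin Illand is not Lorador; base rate stands.
The additional-duty order on 3934.26 targets Ravmark, not Illand; it does not apply.
Duty = 404 × $0.72 = $290.88.
Total = $5,353.30 + $290.88 = $5,644.18.

$5,644.18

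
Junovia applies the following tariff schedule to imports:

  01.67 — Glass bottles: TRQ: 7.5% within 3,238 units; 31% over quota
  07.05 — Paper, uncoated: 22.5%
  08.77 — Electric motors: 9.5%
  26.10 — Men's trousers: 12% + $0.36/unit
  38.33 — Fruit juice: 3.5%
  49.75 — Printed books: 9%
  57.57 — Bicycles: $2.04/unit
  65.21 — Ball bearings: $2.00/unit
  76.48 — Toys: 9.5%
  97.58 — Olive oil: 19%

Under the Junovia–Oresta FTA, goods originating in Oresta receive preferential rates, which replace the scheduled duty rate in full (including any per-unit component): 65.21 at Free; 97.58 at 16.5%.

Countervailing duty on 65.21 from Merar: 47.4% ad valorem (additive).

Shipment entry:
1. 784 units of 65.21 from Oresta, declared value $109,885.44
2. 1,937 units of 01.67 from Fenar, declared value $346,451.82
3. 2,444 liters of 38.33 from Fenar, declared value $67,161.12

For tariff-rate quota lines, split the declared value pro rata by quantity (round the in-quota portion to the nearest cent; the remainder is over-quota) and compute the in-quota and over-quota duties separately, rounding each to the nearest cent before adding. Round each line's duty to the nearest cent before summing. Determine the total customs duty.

$28,334.53

Line 1 (65.21, Oresta, 784 units, $109,885.44):
Base rate for 65.21 is $2.00/unit.
Origin Oresta qualifies under the Junovia–Oresta agreement and 65.21 is covered: preferential rate Free applies instead.
The additional-duty order on 65.21 targets Merar, not Oresta; it does not apply.
Duty = $109,885.44 × 0% = $0.00.
Line 2 (01.67, Fenar, 1,937 units, $346,451.82):
Code 01.67 is under a tariff-rate quota (threshold 3,238 units). Quantity 1,937 units is within the quota, so the in-quota rate 7.5% applies to the full value.
Duty = $346,451.82 × 7.5% = $25,983.89.
Line 3 (38.33, Fenar, 2,444 liters, $67,161.12):
Base rate for 38.33 is 3.5%.
Duty = $67,161.12 × 3.5% = $2,350.64.
Total = $0.00 + $25,983.89 + $2,350.64 = $28,334.53.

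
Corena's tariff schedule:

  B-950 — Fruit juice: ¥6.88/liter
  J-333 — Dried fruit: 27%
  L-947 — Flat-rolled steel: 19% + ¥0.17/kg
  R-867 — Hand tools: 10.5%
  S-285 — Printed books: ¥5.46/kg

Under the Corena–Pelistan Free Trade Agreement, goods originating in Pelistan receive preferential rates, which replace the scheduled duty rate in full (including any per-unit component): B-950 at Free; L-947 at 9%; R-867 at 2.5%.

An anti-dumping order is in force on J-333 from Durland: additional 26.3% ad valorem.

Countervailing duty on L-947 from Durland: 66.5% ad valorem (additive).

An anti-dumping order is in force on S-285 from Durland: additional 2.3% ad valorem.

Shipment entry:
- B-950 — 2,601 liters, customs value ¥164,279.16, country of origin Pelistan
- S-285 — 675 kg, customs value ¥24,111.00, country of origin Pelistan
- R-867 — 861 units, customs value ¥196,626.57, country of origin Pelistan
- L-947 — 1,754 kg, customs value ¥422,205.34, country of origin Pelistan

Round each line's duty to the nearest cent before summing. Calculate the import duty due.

Line 1 (B-950, Pelistan, 2,601 liters, ¥164,279.16):
Base rate for B-950 is ¥6.88/liter.
Origin Pelistan qualifies under the Corena–Pelistan agreement and B-950 is covered: preferential rate Free applies instead.
Duty = ¥164,279.16 × 0% = ¥0.00.
Line 2 (S-285, Pelistan, 675 kg, ¥24,111.00):
Base rate for S-285 is ¥5.46/kg.
Origin Pelistan is the FTA partner but S-285 is not on the preference list; base rate stands.
The additional-duty order on S-285 targets Durland, not Pelistan; it does not apply.
Duty = 675 × ¥5.46 = ¥3,685.50.
Line 3 (R-867, Pelistan, 861 units, ¥196,626.57):
Base rate for R-867 is 10.5%.
Origin Pelistan qualifies under the Corena–Pelistan agreement and R-867 is covered: preferential rate 2.5% applies instead.
Duty = ¥196,626.57 × 2.5% = ¥4,915.66.
Line 4 (L-947, Pelistan, 1,754 kg, ¥422,205.34):
Base rate for L-947 is 19% + ¥0.17/kg.
Origin Pelistan qualifies under the Corena–Pelistan agreement and L-947 is covered: preferential rate 9% applies instead.
The additional-duty order on L-947 targets Durland, not Pelistan; it does not apply.
Duty = ¥422,205.34 × 9% = ¥37,998.48.
Total = ¥0.00 + ¥3,685.50 + ¥4,915.66 + ¥37,998.48 = ¥46,599.64.

¥46,599.64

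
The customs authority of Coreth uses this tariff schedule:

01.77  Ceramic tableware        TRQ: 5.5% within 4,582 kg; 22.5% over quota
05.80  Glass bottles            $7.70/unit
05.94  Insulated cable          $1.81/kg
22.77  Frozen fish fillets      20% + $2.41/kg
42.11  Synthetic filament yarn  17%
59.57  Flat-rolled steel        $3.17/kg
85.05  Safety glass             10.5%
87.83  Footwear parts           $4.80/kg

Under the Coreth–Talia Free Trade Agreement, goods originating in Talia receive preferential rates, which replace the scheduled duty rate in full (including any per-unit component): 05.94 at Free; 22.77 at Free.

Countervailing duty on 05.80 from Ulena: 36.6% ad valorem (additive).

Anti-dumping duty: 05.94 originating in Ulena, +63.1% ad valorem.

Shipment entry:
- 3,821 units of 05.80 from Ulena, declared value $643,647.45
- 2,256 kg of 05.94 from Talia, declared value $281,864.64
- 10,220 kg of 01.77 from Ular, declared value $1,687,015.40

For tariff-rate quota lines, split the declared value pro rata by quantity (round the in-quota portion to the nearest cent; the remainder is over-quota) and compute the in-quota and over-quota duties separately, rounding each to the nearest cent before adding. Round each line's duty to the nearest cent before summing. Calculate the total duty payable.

Line 1 (05.80, Ulena, 3,821 units, $643,647.45):
Base rate for 05.80 is $7.70/unit.
Additional duty on 05.80 from Ulena: +36.6% ad valorem. Applied ad valorem rate = 36.6%.
Duty = $643,647.45 × 36.6% + 3,821 × $7.70 = $264,996.67.
Line 2 (05.94, Talia, 2,256 kg, $281,864.64):
Base rate for 05.94 is $1.81/kg.
Origin Talia qualifies under the Coreth–Talia agreement and 05.94 is covered: preferential rate Free applies instead.
The additional-duty order on 05.94 targets Ulena, not Talia; it does not apply.
Duty = $281,864.64 × 0% = $0.00.
Line 3 (01.77, Ular, 10,220 kg, $1,687,015.40):
Code 01.77 is under a tariff-rate quota (threshold 4,582 kg). In-quota: 4,582 kg at 5.5%; over-quota: 5,638 kg at 22.5%.
Pro-rata value split: in-quota = $1,687,015.40 × 4,582/10,220 = $756,350.74; over-quota = $1,687,015.40 − $756,350.74 = $930,664.66.
In-quota duty = $756,350.74 × 5.5% = $41,599.29. Over-quota duty = $930,664.66 × 22.5% = $209,399.55.
Line duty = $41,599.29 + $209,399.55 = $250,998.84.
Total = $264,996.67 + $0.00 + $250,998.84 = $515,995.51.

$515,995.51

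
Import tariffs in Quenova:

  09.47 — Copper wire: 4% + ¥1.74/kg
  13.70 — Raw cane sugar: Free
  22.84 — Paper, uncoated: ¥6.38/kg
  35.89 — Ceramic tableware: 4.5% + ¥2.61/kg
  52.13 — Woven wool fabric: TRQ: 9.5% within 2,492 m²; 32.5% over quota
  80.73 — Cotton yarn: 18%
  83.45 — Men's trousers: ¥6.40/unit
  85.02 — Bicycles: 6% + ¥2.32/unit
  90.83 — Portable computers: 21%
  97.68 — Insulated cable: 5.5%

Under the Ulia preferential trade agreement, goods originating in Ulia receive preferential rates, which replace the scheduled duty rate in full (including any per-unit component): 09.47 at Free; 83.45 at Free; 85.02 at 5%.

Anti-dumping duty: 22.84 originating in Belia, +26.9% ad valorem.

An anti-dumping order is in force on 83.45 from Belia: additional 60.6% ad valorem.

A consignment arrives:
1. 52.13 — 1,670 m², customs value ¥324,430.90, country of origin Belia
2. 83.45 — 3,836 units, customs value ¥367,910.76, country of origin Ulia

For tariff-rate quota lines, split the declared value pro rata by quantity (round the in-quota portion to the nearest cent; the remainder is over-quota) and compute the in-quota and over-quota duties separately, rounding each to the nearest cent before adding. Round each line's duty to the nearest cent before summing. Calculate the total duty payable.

¥30,820.94

Line 1 (52.13, Belia, 1,670 m², ¥324,430.90):
Code 52.13 is under a tariff-rate quota (threshold 2,492 m²). Quantity 1,670 m² is within the quota, so the in-quota rate 9.5% applies to the full value.
Duty = ¥324,430.90 × 9.5% = ¥30,820.94.
Line 2 (83.45, Ulia, 3,836 units, ¥367,910.76):
Base rate for 83.45 is ¥6.40/unit.
Origin Ulia qualifies under the Quenova–Ulia agreement and 83.45 is covered: preferential rate Free applies instead.
The additional-duty order on 83.45 targets Belia, not Ulia; it does not apply.
Duty = ¥367,910.76 × 0% = ¥0.00.
Total = ¥30,820.94 + ¥0.00 = ¥30,820.94.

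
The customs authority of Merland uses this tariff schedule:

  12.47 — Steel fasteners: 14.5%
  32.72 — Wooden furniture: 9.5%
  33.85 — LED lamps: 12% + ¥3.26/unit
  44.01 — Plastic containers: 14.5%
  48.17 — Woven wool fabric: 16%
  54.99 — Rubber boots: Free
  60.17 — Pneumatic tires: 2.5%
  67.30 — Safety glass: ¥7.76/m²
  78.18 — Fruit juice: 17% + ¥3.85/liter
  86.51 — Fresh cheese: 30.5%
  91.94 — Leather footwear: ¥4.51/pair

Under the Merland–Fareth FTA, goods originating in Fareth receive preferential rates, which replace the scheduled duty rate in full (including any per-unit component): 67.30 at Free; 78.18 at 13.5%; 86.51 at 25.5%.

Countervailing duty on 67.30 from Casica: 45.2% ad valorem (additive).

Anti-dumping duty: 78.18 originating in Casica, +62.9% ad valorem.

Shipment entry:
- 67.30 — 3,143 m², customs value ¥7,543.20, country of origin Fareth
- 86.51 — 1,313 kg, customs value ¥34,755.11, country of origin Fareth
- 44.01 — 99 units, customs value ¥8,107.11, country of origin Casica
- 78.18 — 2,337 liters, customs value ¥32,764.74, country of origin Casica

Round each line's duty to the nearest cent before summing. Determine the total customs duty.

¥45,214.56

Line 1 (67.30, Fareth, 3,143 m², ¥7,543.20):
Base rate for 67.30 is ¥7.76/m².
Origin Fareth qualifies under the Merland–Fareth agreement and 67.30 is covered: preferential rate Free applies instead.
The additional-duty order on 67.30 targets Casica, not Fareth; it does not apply.
Duty = ¥7,543.20 × 0% = ¥0.00.
Line 2 (86.51, Fareth, 1,313 kg, ¥34,755.11):
Base rate for 86.51 is 30.5%.
Origin Fareth qualifies under the Merland–Fareth agreement and 86.51 is covered: preferential rate 25.5% applies instead.
Duty = ¥34,755.11 × 25.5% = ¥8,862.55.
Line 3 (44.01, Casica, 99 units, ¥8,107.11):
Base rate for 44.01 is 14.5%.
Duty = ¥8,107.11 × 14.5% = ¥1,175.53.
Line 4 (78.18, Casica, 2,337 liters, ¥32,764.74):
Base rate for 78.18 is 17% + ¥3.85/liter.
78.18 has an FTA preferential rate, but origin Casica is not Fareth; base rate stands.
Additional duty on 78.18 from Casica: +62.9%. Applied ad valorem rate: 17% + 62.9% = 79.9%.
Duty = ¥32,764.74 × 79.9% + 2,337 × ¥3.85 = ¥35,176.48.
Total = ¥0.00 + ¥8,862.55 + ¥1,175.53 + ¥35,176.48 = ¥45,214.56.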